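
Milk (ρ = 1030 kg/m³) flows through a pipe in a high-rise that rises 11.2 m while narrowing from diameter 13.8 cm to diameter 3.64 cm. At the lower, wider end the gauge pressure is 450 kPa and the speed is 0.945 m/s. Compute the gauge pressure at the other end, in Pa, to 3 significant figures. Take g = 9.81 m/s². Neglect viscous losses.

The volume flow rate is constant, so v₂ = (A₁/A₂)v₁ = (150/10.4)·0.945 = 13.6 m/s.
Energy conservation along the streamline gives P₂ = P₁ − ½ρ(v₂² − v₁²) − ρg(h₂ − h₁).
P₂ = 450000 + ½·1030·(0.945² − 13.6²) − 1030·9.81·(+11.2) = 450000 + (-94600) − (113000) = 242000 Pa.

P₂ ≈ 242000 Pa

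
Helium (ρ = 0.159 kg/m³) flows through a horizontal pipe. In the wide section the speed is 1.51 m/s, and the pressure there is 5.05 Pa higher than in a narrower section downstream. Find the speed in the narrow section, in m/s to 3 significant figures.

v₂ ≈ 8.11 m/s

With h₁ = h₂, rearranging Bernoulli gives v₂ = √(v₁² + 2ΔP/ρ).
v₂ = √(1.51² + 2·5.05/0.159) = √(2.28 + 63.5) = 8.11 m/s.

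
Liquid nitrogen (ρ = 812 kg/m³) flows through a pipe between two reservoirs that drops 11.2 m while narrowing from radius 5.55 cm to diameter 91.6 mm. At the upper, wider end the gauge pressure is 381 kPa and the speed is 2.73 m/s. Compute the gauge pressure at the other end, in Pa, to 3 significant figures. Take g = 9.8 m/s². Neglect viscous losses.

P₂ ≈ 467000 Pa

The volume flow rate is constant, so v₂ = (A₁/A₂)v₁ = (96.8/65.9)·2.73 = 4.01 m/s.
Applying Bernoulli between the two ends and solving for P₂: P₂ = P₁ + ½ρ(v₁² − v₂²) − ρgΔh.
P₂ = 381000 + ½·812·(2.73² − 4.01²) − 812·9.8·(−11.2) = 381000 + (-3500) − (-89100) = 467000 Pa.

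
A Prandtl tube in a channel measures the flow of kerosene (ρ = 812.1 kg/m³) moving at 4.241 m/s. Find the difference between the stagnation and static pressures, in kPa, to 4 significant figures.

ΔP = 7.303 kPa

The dynamic pressure equals the rise in static pressure at the stagnation point: ΔP = ½ρv².
ΔP = ½·812.1·4.241² = 7303 Pa.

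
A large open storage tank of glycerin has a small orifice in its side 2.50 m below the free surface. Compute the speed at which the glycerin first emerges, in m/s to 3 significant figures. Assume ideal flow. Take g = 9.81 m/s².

With the surface at rest and both surface and jet at atmospheric pressure, Bernoulli gives ρg h = ½ρv², so v = √(2gh) = √(2·9.81·2.50) = 7.00 m/s.

7.00 m/s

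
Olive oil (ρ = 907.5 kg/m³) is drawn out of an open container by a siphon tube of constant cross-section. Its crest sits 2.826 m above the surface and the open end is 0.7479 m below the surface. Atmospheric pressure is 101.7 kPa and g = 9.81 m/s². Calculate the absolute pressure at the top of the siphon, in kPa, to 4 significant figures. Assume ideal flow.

P_top = 69.88 kPa

The outlet speed comes from Torricelli: v = √(2g·0.7479) = 3.831 m/s.
With constant cross-section the crest speed equals v; applying Bernoulli from the surface up to the crest, P_top = P_atm − ½ρv² − ρg·h_top.
P_top = 101700 − ½·907.5·3.831² − 907.5·9.81·2.826 = 69880 Pa.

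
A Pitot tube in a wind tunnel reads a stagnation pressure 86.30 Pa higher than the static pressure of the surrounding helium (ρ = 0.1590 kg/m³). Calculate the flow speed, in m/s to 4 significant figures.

The dynamic pressure equals the rise in static pressure at the stagnation point: ΔP = ½ρv².
v = √(2ΔP/ρ) = √(2·86.30/0.1590) = 32.95 m/s.

v ≈ 32.95 m/s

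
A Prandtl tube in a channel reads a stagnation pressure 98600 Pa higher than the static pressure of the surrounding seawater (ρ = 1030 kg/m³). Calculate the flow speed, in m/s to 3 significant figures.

v ≈ 13.8 m/s

At the stagnation point the flow is brought to rest, so Bernoulli gives P_stag − P_static = ½ρv².
v = √(2ΔP/ρ) = √(2·98600/1030) = 13.8 m/s.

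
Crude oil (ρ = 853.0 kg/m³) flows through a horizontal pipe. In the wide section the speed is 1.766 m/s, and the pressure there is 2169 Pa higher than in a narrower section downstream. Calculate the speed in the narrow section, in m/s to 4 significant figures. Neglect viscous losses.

Horizontal Bernoulli: P₁ + ½ρv₁² = P₂ + ½ρv₂², so v₂² = v₁² + 2(P₁ − P₂)/ρ.
v₂ = √(1.766² + 2·2169/853.0) = √(3.119 + 5.086) = 2.864 m/s.

2.864 m/s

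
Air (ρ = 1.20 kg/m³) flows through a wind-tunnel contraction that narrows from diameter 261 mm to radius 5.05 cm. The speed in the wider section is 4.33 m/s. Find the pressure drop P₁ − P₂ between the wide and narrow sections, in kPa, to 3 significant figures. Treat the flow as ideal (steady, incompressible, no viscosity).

Continuity gives A₁v₁ = A₂v₂, so v₂ = (535 cm²)/(80.1 cm²) × 4.33 m/s = 28.9 m/s.
Along the horizontal streamline, P + ½ρv² is constant.
P₁ − P₂ = ½·1.20·(28.9² − 4.33²) = ½·1.20·817 = 490 Pa.

ΔP ≈ 0.490 kPa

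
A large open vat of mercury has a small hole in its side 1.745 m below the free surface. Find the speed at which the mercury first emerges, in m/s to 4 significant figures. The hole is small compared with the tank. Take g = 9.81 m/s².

5.851 m/s

The surface is effectively still and both ends are open, so ½v² = gh and v = √(2·9.81·1.745) = 5.851 m/s.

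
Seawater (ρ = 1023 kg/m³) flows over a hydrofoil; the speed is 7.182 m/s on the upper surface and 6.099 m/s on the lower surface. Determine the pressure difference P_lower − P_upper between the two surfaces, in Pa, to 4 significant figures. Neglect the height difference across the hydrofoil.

ΔP = 7357 Pa

Bernoulli (same height): P_lower − P_upper = ½ρ(v_upper² − v_lower²).
ΔP = ½·1023·(7.182² − 6.099²) = 7357 Pa.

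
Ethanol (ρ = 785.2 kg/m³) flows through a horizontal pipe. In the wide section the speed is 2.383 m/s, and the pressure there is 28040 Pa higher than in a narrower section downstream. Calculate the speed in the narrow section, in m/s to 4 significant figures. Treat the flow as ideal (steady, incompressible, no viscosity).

v₂ = 8.781 m/s

With h₁ = h₂, rearranging Bernoulli gives v₂ = √(v₁² + 2ΔP/ρ).
v₂ = √(2.383² + 2·28040/785.2) = √(5.679 + 71.42) = 8.781 m/s.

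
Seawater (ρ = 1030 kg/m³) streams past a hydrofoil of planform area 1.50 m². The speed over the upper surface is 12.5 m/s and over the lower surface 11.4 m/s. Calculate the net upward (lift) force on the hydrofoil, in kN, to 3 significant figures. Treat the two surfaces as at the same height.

F = 20.3 kN

The faster flow above has the lower pressure; Bernoulli (same height) gives ΔP = ½ρ(v_up² − v_low²).
ΔP = ½·1030·(12.5² − 11.4²) = 13500 Pa.
Lift = ΔP · A = 13500 × 1.50 = 20300 N.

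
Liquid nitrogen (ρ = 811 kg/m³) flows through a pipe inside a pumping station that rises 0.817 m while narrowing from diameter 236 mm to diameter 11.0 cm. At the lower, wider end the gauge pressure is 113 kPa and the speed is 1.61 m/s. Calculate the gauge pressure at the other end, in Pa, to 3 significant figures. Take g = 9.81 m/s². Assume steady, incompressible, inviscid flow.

85300 Pa

The volume flow rate is constant, so v₂ = (A₁/A₂)v₁ = (437/95.0)·1.61 = 7.41 m/s.
Bernoulli: P₁ + ½ρv₁² + ρg h₁ = P₂ + ½ρv₂² + ρg h₂, so P₂ = P₁ + ½ρ(v₁² − v₂²) − ρg(h₂ − h₁).
P₂ = 113000 + ½·811·(1.61² − 7.41²) − 811·9.81·(+0.817) = 113000 + (-21200) − (6500) = 85300 Pa.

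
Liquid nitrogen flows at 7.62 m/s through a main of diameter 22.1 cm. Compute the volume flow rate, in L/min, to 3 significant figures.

Q = A·v = 0.0384 m² × 7.62 m/s = 0.292 m³/s.
Converting: 0.292 m³/s × 60000 = 17500 L/min.

Q ≈ 17500 L/min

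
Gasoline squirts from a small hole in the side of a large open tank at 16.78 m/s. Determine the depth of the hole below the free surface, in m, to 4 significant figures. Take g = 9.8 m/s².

Torricelli: v = √(2gh), so h = v²/(2g).
h = 16.78²/(2·9.8) = 281.6/19.60 = 14.37 m.

h ≈ 14.37 m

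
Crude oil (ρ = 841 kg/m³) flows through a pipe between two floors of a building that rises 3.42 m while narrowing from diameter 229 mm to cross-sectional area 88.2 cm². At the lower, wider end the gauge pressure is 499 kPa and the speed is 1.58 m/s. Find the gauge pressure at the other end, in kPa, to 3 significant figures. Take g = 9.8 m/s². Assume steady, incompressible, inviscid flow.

Continuity gives A₁v₁ = A₂v₂, so v₂ = (412 cm²)/(88.2 cm²) × 1.58 m/s = 7.38 m/s.
Applying Bernoulli between the two ends and solving for P₂: P₂ = P₁ + ½ρ(v₁² − v₂²) − ρgΔh.
P₂ = 499000 + ½·841·(1.58² − 7.38²) − 841·9.8·(+3.42) = 499000 + (-21800) − (28200) = 449000 Pa.

449 kPa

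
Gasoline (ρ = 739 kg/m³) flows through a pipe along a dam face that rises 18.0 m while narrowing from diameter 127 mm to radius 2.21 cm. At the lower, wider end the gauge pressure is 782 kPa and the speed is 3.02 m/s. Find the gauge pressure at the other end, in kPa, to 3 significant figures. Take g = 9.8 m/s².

Mass conservation (A₁v₁ = A₂v₂) gives v₂ = 3.02 × 127/15.3 = 24.9 m/s.
Bernoulli: P₁ + ½ρv₁² + ρg h₁ = P₂ + ½ρv₂² + ρg h₂, so P₂ = P₁ + ½ρ(v₁² − v₂²) − ρg(h₂ − h₁).
P₂ = 782000 + ½·739·(3.02² − 24.9²) − 739·9.8·(+18.0) = 782000 + (-226000) − (130000) = 425000 Pa.

P₂ = 425 kPa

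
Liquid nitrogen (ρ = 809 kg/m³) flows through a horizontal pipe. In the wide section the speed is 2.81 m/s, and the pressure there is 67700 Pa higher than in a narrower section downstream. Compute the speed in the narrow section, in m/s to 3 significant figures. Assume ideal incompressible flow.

v₂ ≈ 13.2 m/s

Along the level pipe P + ½ρv² is conserved, hence v₂² = v₁² + 2(P₁ − P₂)/ρ.
v₂ = √(2.81² + 2·67700/809) = √(7.90 + 167) = 13.2 m/s.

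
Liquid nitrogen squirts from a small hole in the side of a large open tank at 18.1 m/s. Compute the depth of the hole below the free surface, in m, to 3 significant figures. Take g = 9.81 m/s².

h = 16.7 m

Inverting v = √(2gh) gives h = v² / 2g.
h = 18.1²/(2·9.81) = 328/19.62 = 16.7 m.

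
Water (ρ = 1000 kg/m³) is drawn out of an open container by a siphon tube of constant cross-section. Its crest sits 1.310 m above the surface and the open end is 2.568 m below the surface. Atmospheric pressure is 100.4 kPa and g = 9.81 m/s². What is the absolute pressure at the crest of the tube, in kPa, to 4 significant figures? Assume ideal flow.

The outlet speed comes from Torricelli: v = √(2g·2.568) = 7.098 m/s.
With constant cross-section the crest speed equals v; applying Bernoulli from the surface up to the crest, P_top = P_atm − ½ρv² − ρg·h_top.
P_top = 100400 − ½·1000·7.098² − 1000·9.81·1.310 = 62360 Pa.

P_top ≈ 62.36 kPa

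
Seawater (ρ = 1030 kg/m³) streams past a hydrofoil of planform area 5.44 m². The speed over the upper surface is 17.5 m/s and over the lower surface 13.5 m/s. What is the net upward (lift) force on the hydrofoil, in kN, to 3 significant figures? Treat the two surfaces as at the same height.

From P + ½ρv² = const at equal height, P_low − P_up = ½ρ(v_up² − v_low²).
ΔP = ½·1030·(17.5² − 13.5²) = 63900 Pa.
Lift = ΔP · A = 63900 × 5.44 = 347000 N.

F ≈ 347 kN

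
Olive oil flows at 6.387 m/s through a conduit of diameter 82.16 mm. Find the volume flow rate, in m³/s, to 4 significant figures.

0.03386 m³/s

Q = A·v = 0.005302 m² × 6.387 m/s = 0.03386 m³/s.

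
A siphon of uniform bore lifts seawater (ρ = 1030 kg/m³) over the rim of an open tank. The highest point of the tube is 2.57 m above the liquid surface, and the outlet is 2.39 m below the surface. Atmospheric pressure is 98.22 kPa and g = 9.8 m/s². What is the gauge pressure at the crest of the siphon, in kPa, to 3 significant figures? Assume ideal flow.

Bernoulli surface→outlet gives ½v² = g·h_out, so v = √(2·9.8·2.39) = 6.84 m/s.
The bore is uniform, so the speed at the crest is the same v. Bernoulli surface→crest: P_atm = P_top + ½ρv² + ρg·h_top.
P_top = 98220 − ½·1030·6.84² − 1030·9.8·2.57 = 48200 Pa. So P_gauge = P_top − P_atm = -50100 Pa.

P_gauge ≈ -50.1 kPa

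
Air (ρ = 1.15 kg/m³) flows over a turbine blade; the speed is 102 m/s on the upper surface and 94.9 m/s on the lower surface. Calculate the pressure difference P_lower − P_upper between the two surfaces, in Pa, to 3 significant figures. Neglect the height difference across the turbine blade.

ΔP ≈ 804 Pa

The pressure is lower where the speed is higher: ΔP = ½ρ(v_up² − v_low²).
ΔP = ½·1.15·(102² − 94.9²) = 804 Pa.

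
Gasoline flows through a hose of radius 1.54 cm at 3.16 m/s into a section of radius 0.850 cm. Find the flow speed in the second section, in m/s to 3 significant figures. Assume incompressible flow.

v₂ = 10.4 m/s

Mass conservation (A₁v₁ = A₂v₂) gives v₂ = 3.16 × 7.45/2.27 = 10.4 m/s.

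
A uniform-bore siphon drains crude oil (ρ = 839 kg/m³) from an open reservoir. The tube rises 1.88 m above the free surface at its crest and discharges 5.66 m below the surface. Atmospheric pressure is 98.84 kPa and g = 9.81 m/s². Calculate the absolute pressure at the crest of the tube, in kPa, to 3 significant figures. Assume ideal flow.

Bernoulli surface→outlet gives ½v² = g·h_out, so v = √(2·9.81·5.66) = 10.5 m/s.
With constant cross-section the crest speed equals v; applying Bernoulli from the surface up to the crest, P_top = P_atm − ½ρv² − ρg·h_top.
P_top = 98840 − ½·839·10.5² − 839·9.81·1.88 = 36800 Pa.

36.8 kPa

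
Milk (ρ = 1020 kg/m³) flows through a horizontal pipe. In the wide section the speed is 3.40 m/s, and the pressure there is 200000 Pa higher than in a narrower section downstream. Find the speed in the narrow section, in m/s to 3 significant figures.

v₂ ≈ 20.1 m/s

Along the level pipe P + ½ρv² is conserved, hence v₂² = v₁² + 2(P₁ − P₂)/ρ.
v₂ = √(3.40² + 2·200000/1020) = √(11.6 + 392) = 20.1 m/s.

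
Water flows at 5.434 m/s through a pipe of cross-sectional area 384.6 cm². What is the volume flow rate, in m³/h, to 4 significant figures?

Q = A·v = 0.03846 m² × 5.434 m/s = 0.2090 m³/s.
Converting: 0.2090 m³/s × 3600 = 752.4 m³/h.

Q = 752.4 m³/h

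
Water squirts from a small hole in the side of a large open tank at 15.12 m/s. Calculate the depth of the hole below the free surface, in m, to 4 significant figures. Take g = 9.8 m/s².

For a small hole in a large open tank, ½v² = gh, giving h = v²/(2g).
h = 15.12²/(2·9.8) = 228.6/19.60 = 11.66 m.

11.66 m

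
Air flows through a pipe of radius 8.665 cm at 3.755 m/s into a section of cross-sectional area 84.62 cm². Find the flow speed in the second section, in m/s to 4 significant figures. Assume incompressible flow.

The volume flow rate is constant, so v₂ = (A₁/A₂)v₁ = (235.9/84.62)·3.755 = 10.47 m/s.

v₂ ≈ 10.47 m/s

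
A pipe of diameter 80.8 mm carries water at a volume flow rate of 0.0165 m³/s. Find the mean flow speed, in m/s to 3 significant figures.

Q = 0.0165 m³/s = 0.0165 m³/s.
v = Q/A = 0.0165 / 0.00513 = 3.22 m/s.

v ≈ 3.22 m/s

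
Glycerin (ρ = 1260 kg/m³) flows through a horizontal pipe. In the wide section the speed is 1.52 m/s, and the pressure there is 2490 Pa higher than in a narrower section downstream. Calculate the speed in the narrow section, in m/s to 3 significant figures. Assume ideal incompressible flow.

v₂ = 2.50 m/s

Along the level pipe P + ½ρv² is conserved, hence v₂² = v₁² + 2(P₁ − P₂)/ρ.
v₂ = √(1.52² + 2·2490/1260) = √(2.31 + 3.95) = 2.50 m/s.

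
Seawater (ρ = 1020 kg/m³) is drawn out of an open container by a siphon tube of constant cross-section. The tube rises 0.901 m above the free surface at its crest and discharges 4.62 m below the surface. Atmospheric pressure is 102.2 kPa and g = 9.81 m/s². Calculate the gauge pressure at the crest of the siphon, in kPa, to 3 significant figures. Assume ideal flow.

Bernoulli surface→outlet gives ½v² = g·h_out, so v = √(2·9.81·4.62) = 9.52 m/s.
The bore is uniform, so the speed at the crest is the same v. Bernoulli surface→crest: P_atm = P_top + ½ρv² + ρg·h_top.
P_top = 102200 − ½·1020·9.52² − 1020·9.81·0.901 = 47000 Pa. So P_gauge = P_top − P_atm = -55200 Pa.

P_gauge = -55.2 kPa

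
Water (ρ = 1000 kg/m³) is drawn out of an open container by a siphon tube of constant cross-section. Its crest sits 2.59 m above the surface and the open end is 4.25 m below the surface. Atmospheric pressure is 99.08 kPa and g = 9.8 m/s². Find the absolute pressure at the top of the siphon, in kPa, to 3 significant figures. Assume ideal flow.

P_top ≈ 32.0 kPa

From the surface to the outlet (both open to atmosphere, surface at rest): v = √(2g·h_out) = √(2·9.8·4.25) = 9.13 m/s.
Continuity keeps v the same throughout the tube; from surface to crest, P_atm + 0 = P_top + ½ρv² + ρg·h_top.
P_top = 99080 − ½·1000·9.13² − 1000·9.8·2.59 = 32000 Pa.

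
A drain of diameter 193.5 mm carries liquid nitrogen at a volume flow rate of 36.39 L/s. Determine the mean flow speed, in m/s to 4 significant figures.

v ≈ 1.237 m/s

Q = 36.39 L/s = 0.03639 m³/s.
v = Q/A = 0.03639 / 0.02941 = 1.237 m/s.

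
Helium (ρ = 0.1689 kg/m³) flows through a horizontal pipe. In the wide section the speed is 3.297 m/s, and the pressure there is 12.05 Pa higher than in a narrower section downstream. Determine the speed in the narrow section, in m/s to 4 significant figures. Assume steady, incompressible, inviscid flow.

12.39 m/s

Horizontal Bernoulli: P₁ + ½ρv₁² = P₂ + ½ρv₂², so v₂² = v₁² + 2(P₁ − P₂)/ρ.
v₂ = √(3.297² + 2·12.05/0.1689) = √(10.87 + 142.7) = 12.39 m/s.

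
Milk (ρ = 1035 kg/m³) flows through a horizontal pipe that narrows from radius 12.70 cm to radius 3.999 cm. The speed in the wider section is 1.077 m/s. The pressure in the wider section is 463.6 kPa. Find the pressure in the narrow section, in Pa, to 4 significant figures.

P₂ ≈ 403100 Pa

Mass conservation (A₁v₁ = A₂v₂) gives v₂ = 1.077 × 506.7/50.24 = 10.86 m/s.
With no height change, Bernoulli's equation is P₁ + ½ρv₁² = P₂ + ½ρv₂².
P₂ = P₁ − ½ρ(v₂² − v₁²) = 463600 − ½·1035·(10.86² − 1.077²) = 463600 − 60460 = 403100 Pa.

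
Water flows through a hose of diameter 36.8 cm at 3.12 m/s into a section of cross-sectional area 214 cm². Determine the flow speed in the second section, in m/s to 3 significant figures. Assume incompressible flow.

v₂ ≈ 15.5 m/s

By continuity, v₂ = v₁·A₁/A₂ = 3.12·(1060/214) = 15.5 m/s.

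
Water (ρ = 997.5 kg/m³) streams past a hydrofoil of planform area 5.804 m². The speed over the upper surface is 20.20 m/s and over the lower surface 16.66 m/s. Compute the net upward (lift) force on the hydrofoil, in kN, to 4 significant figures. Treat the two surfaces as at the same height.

With equal heights on the two surfaces, Bernoulli gives P_lower − P_upper = ½ρ(v_upper² − v_lower²).
ΔP = ½·997.5·(20.20² − 16.66²) = 65080 Pa.
Lift = ΔP · A = 65080 × 5.804 = 377700 N.

F ≈ 377.7 kN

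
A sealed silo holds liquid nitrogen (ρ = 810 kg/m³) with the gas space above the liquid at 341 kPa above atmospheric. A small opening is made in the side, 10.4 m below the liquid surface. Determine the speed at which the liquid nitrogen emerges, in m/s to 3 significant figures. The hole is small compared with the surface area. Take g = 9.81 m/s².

Take point 1 at the surface (v₁ ≈ 0) and point 2 at the hole (at atmospheric pressure). Bernoulli: P₁ + ρg h = P_atm + ½ρv₂².
With P₁ − P_atm = 341000 Pa, v₂ = √(2gh + 2ΔP/ρ) = √(2·9.81·10.4 + 2·341000/810) = 32.3 m/s.

v = 32.3 m/s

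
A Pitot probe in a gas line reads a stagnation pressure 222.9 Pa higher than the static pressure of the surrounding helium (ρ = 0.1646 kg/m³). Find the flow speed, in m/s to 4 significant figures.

v ≈ 52.04 m/s

The dynamic pressure equals the rise in static pressure at the stagnation point: ΔP = ½ρv².
v = √(2ΔP/ρ) = √(2·222.9/0.1646) = 52.04 m/s.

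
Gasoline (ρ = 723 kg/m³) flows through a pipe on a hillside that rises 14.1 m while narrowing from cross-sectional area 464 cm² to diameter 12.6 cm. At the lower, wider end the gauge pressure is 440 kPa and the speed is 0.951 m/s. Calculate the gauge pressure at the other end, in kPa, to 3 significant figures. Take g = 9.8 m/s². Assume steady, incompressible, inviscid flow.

P₂ = 336 kPa

Mass conservation (A₁v₁ = A₂v₂) gives v₂ = 0.951 × 464/125 = 3.54 m/s.
Energy conservation along the streamline gives P₂ = P₁ − ½ρ(v₂² − v₁²) − ρg(h₂ − h₁).
P₂ = 440000 + ½·723·(0.951² − 3.54²) − 723·9.8·(+14.1) = 440000 + (-4200) − (99900) = 336000 Pa.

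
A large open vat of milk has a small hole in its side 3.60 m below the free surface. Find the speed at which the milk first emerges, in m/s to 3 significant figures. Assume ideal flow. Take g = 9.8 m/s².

v ≈ 8.40 m/s

With the surface at rest and both surface and jet at atmospheric pressure, Bernoulli gives ρg h = ½ρv², so v = √(2gh) = √(2·9.8·3.60) = 8.40 m/s.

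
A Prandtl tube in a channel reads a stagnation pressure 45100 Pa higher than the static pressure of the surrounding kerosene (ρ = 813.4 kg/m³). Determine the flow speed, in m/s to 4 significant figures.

The dynamic pressure equals the rise in static pressure at the stagnation point: ΔP = ½ρv².
v = √(2ΔP/ρ) = √(2·45100/813.4) = 10.53 m/s.

10.53 m/s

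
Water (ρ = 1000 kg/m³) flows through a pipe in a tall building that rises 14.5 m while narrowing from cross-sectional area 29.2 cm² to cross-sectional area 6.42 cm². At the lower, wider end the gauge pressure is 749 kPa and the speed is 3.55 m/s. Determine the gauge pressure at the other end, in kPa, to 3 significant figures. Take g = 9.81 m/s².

The volume flow rate is constant, so v₂ = (A₁/A₂)v₁ = (29.2/6.42)·3.55 = 16.1 m/s.
Bernoulli: P₁ + ½ρv₁² + ρg h₁ = P₂ + ½ρv₂² + ρg h₂, so P₂ = P₁ + ½ρ(v₁² − v₂²) − ρg(h₂ − h₁).
P₂ = 749000 + ½·1000·(3.55² − 16.1²) − 1000·9.81·(+14.5) = 749000 + (-124000) − (142000) = 483000 Pa.

P₂ = 483 kPa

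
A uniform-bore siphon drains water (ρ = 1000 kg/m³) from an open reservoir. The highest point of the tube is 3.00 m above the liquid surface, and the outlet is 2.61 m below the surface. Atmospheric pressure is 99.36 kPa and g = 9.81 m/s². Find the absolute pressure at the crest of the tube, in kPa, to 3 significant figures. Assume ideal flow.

Bernoulli surface→outlet gives ½v² = g·h_out, so v = √(2·9.81·2.61) = 7.16 m/s.
The bore is uniform, so the speed at the crest is the same v. Bernoulli surface→crest: P_atm = P_top + ½ρv² + ρg·h_top.
P_top = 99360 − ½·1000·7.16² − 1000·9.81·3.00 = 44300 Pa.

P_top ≈ 44.3 kPa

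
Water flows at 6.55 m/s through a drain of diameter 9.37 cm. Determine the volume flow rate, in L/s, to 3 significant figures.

Q = A·v = 0.00690 m² × 6.55 m/s = 0.0452 m³/s.
Converting: 0.0452 m³/s × 1000 = 45.2 L/s.

Q ≈ 45.2 L/s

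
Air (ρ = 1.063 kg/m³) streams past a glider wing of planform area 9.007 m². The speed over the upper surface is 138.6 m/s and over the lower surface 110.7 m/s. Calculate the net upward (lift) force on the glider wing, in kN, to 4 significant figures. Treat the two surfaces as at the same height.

33.30 kN

From P + ½ρv² = const at equal height, P_low − P_up = ½ρ(v_up² − v_low²).
ΔP = ½·1.063·(138.6² − 110.7²) = 3697 Pa.
Lift = ΔP · A = 3697 × 9.007 = 33300 N.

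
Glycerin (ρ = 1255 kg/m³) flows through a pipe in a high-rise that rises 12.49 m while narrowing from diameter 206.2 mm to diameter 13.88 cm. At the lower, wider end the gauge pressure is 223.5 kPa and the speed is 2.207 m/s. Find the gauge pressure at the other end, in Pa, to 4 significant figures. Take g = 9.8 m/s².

The volume flow rate is constant, so v₂ = (A₁/A₂)v₁ = (333.9/151.3)·2.207 = 4.871 m/s.
Bernoulli: P₁ + ½ρv₁² + ρg h₁ = P₂ + ½ρv₂² + ρg h₂, so P₂ = P₁ + ½ρ(v₁² − v₂²) − ρg(h₂ − h₁).
P₂ = 223500 + ½·1255·(2.207² − 4.871²) − 1255·9.8·(+12.49) = 223500 + (-11830) − (153600) = 58050 Pa.

58050 Pa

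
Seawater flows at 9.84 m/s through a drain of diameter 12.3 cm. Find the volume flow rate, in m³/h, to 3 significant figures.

Q ≈ 421 m³/h

Q = A·v = 0.0119 m² × 9.84 m/s = 0.117 m³/s.
Converting: 0.117 m³/s × 3600 = 421 m³/h.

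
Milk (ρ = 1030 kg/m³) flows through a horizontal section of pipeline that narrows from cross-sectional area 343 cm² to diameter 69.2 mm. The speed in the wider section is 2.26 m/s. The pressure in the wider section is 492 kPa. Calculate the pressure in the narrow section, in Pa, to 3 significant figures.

Mass conservation (A₁v₁ = A₂v₂) gives v₂ = 2.26 × 343/37.6 = 20.6 m/s.
Bernoulli (h₁ = h₂): P₁ − P₂ = ½ρ(v₂² − v₁²).
P₂ = P₁ − ½ρ(v₂² − v₁²) = 492000 − ½·1030·(20.6² − 2.26²) = 492000 − 216000 = 276000 Pa.

P₂ ≈ 276000 Pa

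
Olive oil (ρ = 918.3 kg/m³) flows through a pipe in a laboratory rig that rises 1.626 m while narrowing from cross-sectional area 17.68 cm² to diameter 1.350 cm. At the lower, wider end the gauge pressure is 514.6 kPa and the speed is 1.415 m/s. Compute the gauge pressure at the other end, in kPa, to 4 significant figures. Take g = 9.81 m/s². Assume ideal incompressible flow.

Mass conservation (A₁v₁ = A₂v₂) gives v₂ = 1.415 × 17.68/1.431 = 17.48 m/s.
Bernoulli: P₁ + ½ρv₁² + ρg h₁ = P₂ + ½ρv₂² + ρg h₂, so P₂ = P₁ + ½ρ(v₁² − v₂²) − ρg(h₂ − h₁).
P₂ = 514600 + ½·918.3·(1.415² − 17.48²) − 918.3·9.81·(+1.626) = 514600 + (-139300) − (14650) = 360600 Pa.

360.6 kPa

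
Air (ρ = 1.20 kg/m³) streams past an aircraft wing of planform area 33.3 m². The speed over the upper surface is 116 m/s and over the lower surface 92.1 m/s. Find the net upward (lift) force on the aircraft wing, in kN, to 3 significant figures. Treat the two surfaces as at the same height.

F ≈ 99.4 kN

From P + ½ρv² = const at equal height, P_low − P_up = ½ρ(v_up² − v_low²).
ΔP = ½·1.20·(116² − 92.1²) = 2980 Pa.
Lift = ΔP · A = 2980 × 33.3 = 99400 N.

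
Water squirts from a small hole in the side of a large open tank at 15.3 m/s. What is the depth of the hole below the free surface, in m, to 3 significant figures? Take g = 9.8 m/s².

Inverting v = √(2gh) gives h = v² / 2g.
h = 15.3²/(2·9.8) = 234/19.60 = 11.9 m.

11.9 m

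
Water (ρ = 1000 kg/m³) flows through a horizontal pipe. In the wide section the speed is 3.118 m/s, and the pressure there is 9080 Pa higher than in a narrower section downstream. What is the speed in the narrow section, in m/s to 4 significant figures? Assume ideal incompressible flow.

v₂ ≈ 5.280 m/s

Along the level pipe P + ½ρv² is conserved, hence v₂² = v₁² + 2(P₁ − P₂)/ρ.
v₂ = √(3.118² + 2·9080/1000) = √(9.722 + 18.16) = 5.280 m/s.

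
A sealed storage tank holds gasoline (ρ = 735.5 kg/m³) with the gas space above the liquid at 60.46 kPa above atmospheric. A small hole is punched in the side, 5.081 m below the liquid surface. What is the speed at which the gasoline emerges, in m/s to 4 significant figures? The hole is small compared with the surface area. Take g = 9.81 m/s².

v ≈ 16.25 m/s

Take point 1 at the surface (v₁ ≈ 0) and point 2 at the hole (at atmospheric pressure). Bernoulli: P₁ + ρg h = P_atm + ½ρv₂².
With P₁ − P_atm = 60460 Pa, v₂ = √(2gh + 2ΔP/ρ) = √(2·9.81·5.081 + 2·60460/735.5) = 16.25 m/s.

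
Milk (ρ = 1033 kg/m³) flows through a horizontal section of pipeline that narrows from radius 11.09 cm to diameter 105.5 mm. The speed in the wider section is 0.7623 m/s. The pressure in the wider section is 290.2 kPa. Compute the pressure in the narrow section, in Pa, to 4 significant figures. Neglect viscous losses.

By continuity, v₂ = v₁·A₁/A₂ = 0.7623·(386.4/87.42) = 3.369 m/s.
The pipe is horizontal, so Bernoulli reduces to P₁ + ½ρv₁² = P₂ + ½ρv₂².
P₂ = P₁ − ½ρ(v₂² − v₁²) = 290200 − ½·1033·(3.369² − 0.7623²) = 290200 − 5563 = 284600 Pa.

284600 Pa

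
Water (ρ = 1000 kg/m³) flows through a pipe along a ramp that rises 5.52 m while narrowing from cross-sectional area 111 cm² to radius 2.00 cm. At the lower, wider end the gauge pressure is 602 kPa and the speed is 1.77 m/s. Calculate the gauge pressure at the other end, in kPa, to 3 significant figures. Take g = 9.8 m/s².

P₂ ≈ 427 kPa

Mass conservation (A₁v₁ = A₂v₂) gives v₂ = 1.77 × 111/12.6 = 15.6 m/s.
Bernoulli: P₁ + ½ρv₁² + ρg h₁ = P₂ + ½ρv₂² + ρg h₂, so P₂ = P₁ + ½ρ(v₁² − v₂²) − ρg(h₂ − h₁).
P₂ = 602000 + ½·1000·(1.77² − 15.6²) − 1000·9.8·(+5.52) = 602000 + (-121000) − (54100) = 427000 Pa.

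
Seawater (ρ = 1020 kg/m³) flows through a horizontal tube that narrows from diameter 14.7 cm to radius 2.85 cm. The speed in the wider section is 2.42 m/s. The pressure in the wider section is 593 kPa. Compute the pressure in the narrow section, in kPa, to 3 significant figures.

By continuity, v₂ = v₁·A₁/A₂ = 2.42·(170/25.5) = 16.1 m/s.
With no height change, Bernoulli's equation is P₁ + ½ρv₁² = P₂ + ½ρv₂².
P₂ = P₁ − ½ρ(v₂² − v₁²) = 593000 − ½·1020·(16.1² − 2.42²) = 593000 − 129000 = 464000 Pa.

P₂ ≈ 464 kPa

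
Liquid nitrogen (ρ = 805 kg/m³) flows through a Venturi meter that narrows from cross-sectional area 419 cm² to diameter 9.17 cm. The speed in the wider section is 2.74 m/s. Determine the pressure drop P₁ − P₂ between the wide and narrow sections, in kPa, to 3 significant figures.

ΔP = 119 kPa

The volume flow rate is constant, so v₂ = (A₁/A₂)v₁ = (419/66.0)·2.74 = 17.4 m/s.
The pipe is horizontal, so Bernoulli reduces to P₁ + ½ρv₁² = P₂ + ½ρv₂².
P₁ − P₂ = ½·805·(17.4² − 2.74²) = ½·805·295 = 119000 Pa.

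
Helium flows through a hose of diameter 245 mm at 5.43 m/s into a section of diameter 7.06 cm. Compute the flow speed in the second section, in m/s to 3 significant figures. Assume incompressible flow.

The volume flow rate is constant, so v₂ = (A₁/A₂)v₁ = (471/39.1)·5.43 = 65.4 m/s.

65.4 m/s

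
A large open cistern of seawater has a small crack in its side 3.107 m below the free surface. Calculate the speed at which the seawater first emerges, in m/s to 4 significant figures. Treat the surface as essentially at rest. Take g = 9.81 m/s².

v = 7.808 m/s

Torricelli's result v = √(2gh) gives v = √(2·9.81·3.107) = 7.808 m/s.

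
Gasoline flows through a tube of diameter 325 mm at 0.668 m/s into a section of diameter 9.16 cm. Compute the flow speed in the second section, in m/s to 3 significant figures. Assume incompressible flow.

Mass conservation (A₁v₁ = A₂v₂) gives v₂ = 0.668 × 830/65.9 = 8.41 m/s.

v₂ ≈ 8.41 m/s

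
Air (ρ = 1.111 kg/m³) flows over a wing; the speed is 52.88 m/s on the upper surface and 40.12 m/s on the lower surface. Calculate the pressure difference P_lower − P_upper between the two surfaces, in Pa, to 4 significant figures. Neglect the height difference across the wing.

ΔP ≈ 659.2 Pa

Bernoulli (same height): P_lower − P_upper = ½ρ(v_upper² − v_lower²).
ΔP = ½·1.111·(52.88² − 40.12²) = 659.2 Pa.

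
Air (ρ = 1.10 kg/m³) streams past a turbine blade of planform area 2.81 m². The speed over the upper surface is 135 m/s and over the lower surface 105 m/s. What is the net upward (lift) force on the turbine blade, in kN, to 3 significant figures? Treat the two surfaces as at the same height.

With equal heights on the two surfaces, Bernoulli gives P_lower − P_upper = ½ρ(v_upper² − v_lower²).
ΔP = ½·1.10·(135² − 105²) = 3960 Pa.
Lift = ΔP · A = 3960 × 2.81 = 11100 N.

F = 11.1 kN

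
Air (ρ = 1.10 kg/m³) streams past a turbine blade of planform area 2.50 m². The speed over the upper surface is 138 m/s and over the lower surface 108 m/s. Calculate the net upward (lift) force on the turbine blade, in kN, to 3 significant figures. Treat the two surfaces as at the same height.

The faster flow above has the lower pressure; Bernoulli (same height) gives ΔP = ½ρ(v_up² − v_low²).
ΔP = ½·1.10·(138² − 108²) = 4060 Pa.
Lift = ΔP · A = 4060 × 2.50 = 10100 N.

F ≈ 10.1 kN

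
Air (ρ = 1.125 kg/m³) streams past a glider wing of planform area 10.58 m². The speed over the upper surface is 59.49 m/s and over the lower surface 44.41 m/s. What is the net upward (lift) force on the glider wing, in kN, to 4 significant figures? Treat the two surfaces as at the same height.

F = 9.324 kN

With equal heights on the two surfaces, Bernoulli gives P_lower − P_upper = ½ρ(v_upper² − v_lower²).
ΔP = ½·1.125·(59.49² − 44.41²) = 881.3 Pa.
Lift = ΔP · A = 881.3 × 10.58 = 9324 N.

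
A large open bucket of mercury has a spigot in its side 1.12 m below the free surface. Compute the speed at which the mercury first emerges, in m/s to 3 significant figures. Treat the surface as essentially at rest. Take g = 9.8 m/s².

Bernoulli from surface to hole (P equal, v_surface ≈ 0): v = √(2gh) = √(2×9.8×1.12) = 4.69 m/s.

v ≈ 4.69 m/s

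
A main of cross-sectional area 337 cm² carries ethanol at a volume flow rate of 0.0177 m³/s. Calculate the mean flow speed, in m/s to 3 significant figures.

0.525 m/s

Q = 0.0177 m³/s = 0.0177 m³/s.
v = Q/A = 0.0177 / 0.0337 = 0.525 m/s.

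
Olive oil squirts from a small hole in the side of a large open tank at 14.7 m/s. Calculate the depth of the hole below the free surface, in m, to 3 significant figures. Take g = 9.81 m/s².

Inverting v = √(2gh) gives h = v² / 2g.
h = 14.7²/(2·9.81) = 216/19.62 = 11.0 m.

h ≈ 11.0 m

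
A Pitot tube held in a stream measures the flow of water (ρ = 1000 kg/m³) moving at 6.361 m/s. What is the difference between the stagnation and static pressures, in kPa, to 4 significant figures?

ΔP = 20.23 kPa

Bernoulli between the free stream and the stagnation point: ½ρv² = P_stag − P_static.
ΔP = ½·1000·6.361² = 20230 Pa.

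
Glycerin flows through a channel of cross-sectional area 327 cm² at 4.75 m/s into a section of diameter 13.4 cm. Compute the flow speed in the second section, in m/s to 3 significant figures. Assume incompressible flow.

Continuity gives A₁v₁ = A₂v₂, so v₂ = (327 cm²)/(141 cm²) × 4.75 m/s = 11.0 m/s.

v₂ = 11.0 m/s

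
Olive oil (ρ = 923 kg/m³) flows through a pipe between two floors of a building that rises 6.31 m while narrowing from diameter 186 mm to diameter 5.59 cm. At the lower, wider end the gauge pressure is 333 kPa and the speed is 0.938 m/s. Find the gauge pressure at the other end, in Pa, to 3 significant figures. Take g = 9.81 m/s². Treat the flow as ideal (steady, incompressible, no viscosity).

P₂ = 226000 Pa

Mass conservation (A₁v₁ = A₂v₂) gives v₂ = 0.938 × 272/24.5 = 10.4 m/s.
Bernoulli: P₁ + ½ρv₁² + ρg h₁ = P₂ + ½ρv₂² + ρg h₂, so P₂ = P₁ + ½ρ(v₁² − v₂²) − ρg(h₂ − h₁).
P₂ = 333000 + ½·923·(0.938² − 10.4²) − 923·9.81·(+6.31) = 333000 + (-49400) − (57100) = 226000 Pa.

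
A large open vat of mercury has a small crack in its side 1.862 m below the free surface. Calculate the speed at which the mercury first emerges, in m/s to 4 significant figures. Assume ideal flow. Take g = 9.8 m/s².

With the surface at rest and both surface and jet at atmospheric pressure, Bernoulli gives ρg h = ½ρv², so v = √(2gh) = √(2·9.8·1.862) = 6.041 m/s.

v = 6.041 m/s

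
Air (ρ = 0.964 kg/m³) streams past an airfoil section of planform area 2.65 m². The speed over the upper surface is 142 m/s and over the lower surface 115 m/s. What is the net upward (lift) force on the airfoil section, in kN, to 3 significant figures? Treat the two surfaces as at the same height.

The faster flow above has the lower pressure; Bernoulli (same height) gives ΔP = ½ρ(v_up² − v_low²).
ΔP = ½·0.964·(142² − 115²) = 3340 Pa.
Lift = ΔP · A = 3340 × 2.65 = 8860 N.

F = 8.86 kN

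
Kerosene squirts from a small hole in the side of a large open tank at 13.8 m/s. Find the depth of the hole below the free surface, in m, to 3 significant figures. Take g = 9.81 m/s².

h = 9.71 m

For a small hole in a large open tank, ½v² = gh, giving h = v²/(2g).
h = 13.8²/(2·9.81) = 190/19.62 = 9.71 m.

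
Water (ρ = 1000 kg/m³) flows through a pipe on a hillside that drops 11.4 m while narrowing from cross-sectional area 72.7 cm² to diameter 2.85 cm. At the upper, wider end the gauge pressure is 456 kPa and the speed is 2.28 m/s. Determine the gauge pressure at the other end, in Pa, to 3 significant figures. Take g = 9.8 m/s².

The volume flow rate is constant, so v₂ = (A₁/A₂)v₁ = (72.7/6.38)·2.28 = 26.0 m/s.
Bernoulli: P₁ + ½ρv₁² + ρg h₁ = P₂ + ½ρv₂² + ρg h₂, so P₂ = P₁ + ½ρ(v₁² − v₂²) − ρg(h₂ − h₁).
P₂ = 456000 + ½·1000·(2.28² − 26.0²) − 1000·9.8·(−11.4) = 456000 + (-335000) − (-112000) = 233000 Pa.

P₂ ≈ 233000 Pa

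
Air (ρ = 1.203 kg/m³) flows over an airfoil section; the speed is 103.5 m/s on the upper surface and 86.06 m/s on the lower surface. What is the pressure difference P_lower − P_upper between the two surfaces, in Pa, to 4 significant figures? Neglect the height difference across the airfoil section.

The pressure is lower where the speed is higher: ΔP = ½ρ(v_up² − v_low²).
ΔP = ½·1.203·(103.5² − 86.06²) = 1989 Pa.

ΔP ≈ 1989 Pa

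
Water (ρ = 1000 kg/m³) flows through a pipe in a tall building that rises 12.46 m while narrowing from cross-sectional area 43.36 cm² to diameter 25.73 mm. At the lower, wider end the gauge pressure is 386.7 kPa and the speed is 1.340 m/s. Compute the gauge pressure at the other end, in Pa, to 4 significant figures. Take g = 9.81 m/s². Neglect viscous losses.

P₂ ≈ 202900 Pa

The volume flow rate is constant, so v₂ = (A₁/A₂)v₁ = (43.36/5.200)·1.340 = 11.17 m/s.
Applying Bernoulli between the two ends and solving for P₂: P₂ = P₁ + ½ρ(v₁² − v₂²) − ρgΔh.
P₂ = 386700 + ½·1000·(1.340² − 11.17²) − 1000·9.81·(+12.46) = 386700 + (-61540) − (122200) = 202900 Pa.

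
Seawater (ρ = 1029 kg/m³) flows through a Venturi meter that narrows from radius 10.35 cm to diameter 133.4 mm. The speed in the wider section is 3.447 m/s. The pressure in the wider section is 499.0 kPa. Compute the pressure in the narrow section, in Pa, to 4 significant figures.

469700 Pa

The volume flow rate is constant, so v₂ = (A₁/A₂)v₁ = (336.5/139.8)·3.447 = 8.300 m/s.
Along the horizontal streamline, P + ½ρv² is constant.
P₂ = P₁ − ½ρ(v₂² − v₁²) = 499000 − ½·1029·(8.300² − 3.447²) = 499000 − 29330 = 469700 Pa.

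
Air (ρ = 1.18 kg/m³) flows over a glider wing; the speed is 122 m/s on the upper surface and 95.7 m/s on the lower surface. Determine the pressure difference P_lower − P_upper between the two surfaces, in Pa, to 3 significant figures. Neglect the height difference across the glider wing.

Bernoulli (same height): P_lower − P_upper = ½ρ(v_upper² − v_lower²).
ΔP = ½·1.18·(122² − 95.7²) = 3380 Pa.

3380 Pa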